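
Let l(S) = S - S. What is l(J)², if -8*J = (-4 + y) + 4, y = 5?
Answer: 0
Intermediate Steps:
J = -5/8 (J = -((-4 + 5) + 4)/8 = -(1 + 4)/8 = -⅛*5 = -5/8 ≈ -0.62500)
l(S) = 0
l(J)² = 0² = 0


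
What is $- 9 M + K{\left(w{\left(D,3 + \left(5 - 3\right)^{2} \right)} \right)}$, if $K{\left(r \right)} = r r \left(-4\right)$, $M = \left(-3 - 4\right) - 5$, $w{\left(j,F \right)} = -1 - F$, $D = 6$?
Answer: $-148$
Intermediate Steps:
$M = -12$ ($M = -7 - 5 = -12$)
$K{\left(r \right)} = - 4 r^{2}$ ($K{\left(r \right)} = r^{2} \left(-4\right) = - 4 r^{2}$)
$- 9 M + K{\left(w{\left(D,3 + \left(5 - 3\right)^{2} \right)} \right)} = \left(-9\right) \left(-12\right) - 4 \left(-1 - \left(3 + \left(5 - 3\right)^{2}\right)\right)^{2} = 108 - 4 \left(-1 - \left(3 + 2^{2}\right)\right)^{2} = 108 - 4 \left(-1 - \left(3 + 4\right)\right)^{2} = 108 - 4 \left(-1 - 7\right)^{2} = 108 - 4 \left(-8\right)^{2} = 108 - 256 = -148$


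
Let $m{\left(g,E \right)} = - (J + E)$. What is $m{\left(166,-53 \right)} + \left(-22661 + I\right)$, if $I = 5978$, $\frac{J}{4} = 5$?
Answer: $-16650$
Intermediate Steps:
$J = 20$ ($J = 4 \cdot 5 = 20$)
$m{\left(g,E \right)} = -20 - E$ ($m{\left(g,E \right)} = - (20 + E) = -20 - E$)
$m{\left(166,-53 \right)} + \left(-22661 + I\right) = \left(-20 - -53\right) + \left(-22661 + 5978\right) = \left(-20 + 53\right) - 16683 = 33 - 16683 = -16650$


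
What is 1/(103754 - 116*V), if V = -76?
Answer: 1/112570 ≈ 8.8834e-6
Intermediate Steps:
1/(103754 - 116*V) = 1/(103754 - 116*(-76)) = 1/(103754 - 1*(-8816)) = 1/(103754 + 8816) = 1/112570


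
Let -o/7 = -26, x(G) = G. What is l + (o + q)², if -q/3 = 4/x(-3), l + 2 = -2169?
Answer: 32425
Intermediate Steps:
l = -2171 (l = -2 - 2169 = -2171)
o = 182 (o = -7*(-26) = 182)
q = 4 (q = -12/(-3) = -12*(-1)/3 = -3*(-4/3) = 4)
l + (o + q)² = -2171 + (182 + 4)² = -2171 + 186² = -2171 + 34596 = 32425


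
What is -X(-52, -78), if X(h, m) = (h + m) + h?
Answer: 182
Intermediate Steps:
X(h, m) = m + 2*h
-X(-52, -78) = -(-78 + 2*(-52)) = -(-78 - 104) = -1*(-182) = 182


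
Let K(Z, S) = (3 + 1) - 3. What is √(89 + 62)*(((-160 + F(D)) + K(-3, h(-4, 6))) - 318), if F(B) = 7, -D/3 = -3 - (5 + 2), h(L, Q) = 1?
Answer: -470*√151 ≈ -5775.5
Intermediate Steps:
D = 30 (D = -3*(-3 - (5 + 2)) = -3*(-3 - 1*7) = -3*(-3 - 7) = -3*(-10) = 30)
K(Z, S) = 1 (K(Z, S) = 4 - 3 = 1)
√(89 + 62)*(((-160 + F(D)) + K(-3, h(-4, 6))) - 318) = √(89 + 62)*(((-160 + 7) + 1) - 318) = √151*((-153 + 1) - 318) = √151*(-152 - 318) = √151*(-470) = -470*√151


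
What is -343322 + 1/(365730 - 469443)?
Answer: -35606954587/103713 ≈ -3.4332e+5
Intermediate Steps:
-343322 + 1/(365730 - 469443) = -343322 + 1/(-103713) = -343322 - 1/103713 = -35606954587/103713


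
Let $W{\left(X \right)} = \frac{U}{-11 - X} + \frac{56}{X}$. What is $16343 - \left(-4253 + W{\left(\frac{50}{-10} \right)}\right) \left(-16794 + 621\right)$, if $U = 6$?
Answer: $- \frac{344823683}{5} \approx -6.8965 \cdot 10^{7}$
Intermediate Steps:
$W{\left(X \right)} = \frac{6}{-11 - X} + \frac{56}{X}$
$16343 - \left(-4253 + W{\left(\frac{50}{-10} \right)}\right) \left(-16794 + 621\right) = 16343 - \left(-4253 + \frac{2 \left(308 + 25 \frac{50}{-10}\right)}{\frac{50}{-10} \left(11 + \frac{50}{-10}\right)}\right) \left(-16794 + 621\right) = 16343 - \left(-4253 + \frac{2 \left(308 + 25 \cdot 50 \left(- \frac{1}{10}\right)\right)}{50 \left(- \frac{1}{10}\right) \left(11 + 50 \left(- \frac{1}{10}\right)\right)}\right) \left(-16173\right) = 16343 - \left(-4253 + \frac{2 \left(308 + 25 \left(-5\right)\right)}{\left(-5\right) \left(11 - 5\right)}\right) \left(-16173\right) = 16343 - \left(-4253 + 2 \left(- \frac{1}{5}\right) \frac{1}{6} \left(308 - 125\right)\right) \left(-16173\right) = 16343 - \left(-4253 + 2 \left(- \frac{1}{5}\right) \frac{1}{6} \cdot 183\right) \left(-16173\right) = 16343 - \left(-4253 - \frac{61}{5}\right) \left(-16173\right) = 16343 - \left(- \frac{21326}{5}\right) \left(-16173\right) = 16343 - \frac{344905398}{5} = - \frac{344823683}{5}$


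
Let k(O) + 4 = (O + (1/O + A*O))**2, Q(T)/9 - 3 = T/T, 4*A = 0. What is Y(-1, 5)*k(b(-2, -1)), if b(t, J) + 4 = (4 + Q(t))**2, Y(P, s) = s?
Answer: 32441521281125/2547216 ≈ 1.2736e+7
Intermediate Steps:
A = 0 (A = (1/4)*0 = 0)
Q(T) = 36 (Q(T) = 27 + 9*(T/T) = 27 + 9*1 = 27 + 9 = 36)
b(t, J) = 1596 (b(t, J) = -4 + (4 + 36)**2 = -4 + 40**2 = -4 + 1600 = 1596)
k(O) = -4 + (O + 1/O)**2 (k(O) = -4 + (O + (1/O + 0*O))**2 = -4 + (O + (1/O + 0))**2 = -4 + (O + 1/O)**2)
Y(-1, 5)*k(b(-2, -1)) = 5*(-2 + 1596**(-2) + 1596**2) = 5*(-2 + 1/2547216 + 2547216) = 5*(6488304256225/2547216) = 32441521281125/2547216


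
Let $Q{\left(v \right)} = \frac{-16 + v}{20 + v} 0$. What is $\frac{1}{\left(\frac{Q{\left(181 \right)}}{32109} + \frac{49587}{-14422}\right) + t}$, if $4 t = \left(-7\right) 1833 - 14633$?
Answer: $- \frac{14422}{99071039} \approx -0.00014557$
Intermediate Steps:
$Q{\left(v \right)} = 0$ ($Q{\left(v \right)} = \frac{-16 + v}{20 + v} 0 = 0$)
$t = -6866$ ($t = \frac{\left(-7\right) 1833 - 14633}{4} = \frac{-12831 - 14633}{4} = \frac{1}{4} \left(-27464\right) = -6866$)
$\frac{1}{\left(\frac{Q{\left(181 \right)}}{32109} + \frac{49587}{-14422}\right) + t} = \frac{1}{\left(\frac{0}{32109} + \frac{49587}{-14422}\right) - 6866} = \frac{1}{\left(0 \cdot \frac{1}{32109} + 49587 \left(- \frac{1}{14422}\right)\right) - 6866} = \frac{1}{\left(0 - \frac{49587}{14422}\right) - 6866} = \frac{1}{- \frac{49587}{14422} - 6866} = \frac{1}{- \frac{99071039}{14422}} = - \frac{14422}{99071039}$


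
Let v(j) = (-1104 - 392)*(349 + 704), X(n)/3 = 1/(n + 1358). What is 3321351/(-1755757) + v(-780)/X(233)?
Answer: -1466808098797503/1755757 ≈ -8.3543e+8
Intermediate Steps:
X(n) = 3/(1358 + n) (X(n) = 3/(n + 1358) = 3/(1358 + n))
v(j) = -1575288 (v(j) = -1496*1053 = -1575288)
3321351/(-1755757) + v(-780)/X(233) = 3321351/(-1755757) - 1575288/(3/(1358 + 233)) = 3321351*(-1/1755757) - 1575288/(3/1591) = -3321351/1755757 - 1575288/(3*(1/1591)) = -3321351/1755757 - 1575288/3/1591 = -3321351/1755757 - 1575288*1591/3 = -3321351/1755757 - 835427736 = -1466808098797503/1755757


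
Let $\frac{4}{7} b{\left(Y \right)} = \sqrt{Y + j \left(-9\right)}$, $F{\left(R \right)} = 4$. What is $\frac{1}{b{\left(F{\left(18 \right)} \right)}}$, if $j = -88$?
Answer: $\frac{2 \sqrt{199}}{1393} \approx 0.020254$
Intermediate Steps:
$b{\left(Y \right)} = \frac{7 \sqrt{792 + Y}}{4}$ ($b{\left(Y \right)} = \frac{7 \sqrt{Y - -792}}{4} = \frac{7 \sqrt{Y + 792}}{4} = \frac{7 \sqrt{792 + Y}}{4}$)
$\frac{1}{b{\left(F{\left(18 \right)} \right)}} = \frac{1}{\frac{7}{4} \sqrt{792 + 4}} = \frac{1}{\frac{7}{4} \sqrt{796}} = \frac{1}{\frac{7}{4} \cdot 2 \sqrt{199}} = \frac{1}{\frac{7}{2} \sqrt{199}} = \frac{2 \sqrt{199}}{1393}$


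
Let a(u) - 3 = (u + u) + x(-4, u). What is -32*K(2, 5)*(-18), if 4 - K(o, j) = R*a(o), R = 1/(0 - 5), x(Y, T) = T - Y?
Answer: 19008/5 ≈ 3801.6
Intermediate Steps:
a(u) = 7 + 3*u (a(u) = 3 + ((u + u) + (u - 1*(-4))) = 3 + (2*u + (u + 4)) = 3 + (2*u + (4 + u)) = 3 + (4 + 3*u) = 7 + 3*u)
R = -⅕ (R = 1/(-5) = -⅕ ≈ -0.20000)
K(o, j) = 27/5 + 3*o/5 (K(o, j) = 4 - (-1)*(7 + 3*o)/5 = 4 - (-7/5 - 3*o/5) = 4 + (7/5 + 3*o/5) = 27/5 + 3*o/5)
-32*K(2, 5)*(-18) = -32*(27/5 + (⅗)*2)*(-18) = -32*(27/5 + 6/5)*(-18) = -32*33/5*(-18) = -1056/5*(-18) = 19008/5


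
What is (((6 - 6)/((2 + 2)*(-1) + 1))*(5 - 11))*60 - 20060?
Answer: -20060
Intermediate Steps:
(((6 - 6)/((2 + 2)*(-1) + 1))*(5 - 11))*60 - 20060 = ((0/(4*(-1) + 1))*(-6))*60 - 20060 = ((0/(-4 + 1))*(-6))*60 - 20060 = ((0/(-3))*(-6))*60 - 20060 = ((0*(-⅓))*(-6))*60 - 20060 = (0*(-6))*60 - 20060 = 0*60 - 20060 = 0 - 20060 = -20060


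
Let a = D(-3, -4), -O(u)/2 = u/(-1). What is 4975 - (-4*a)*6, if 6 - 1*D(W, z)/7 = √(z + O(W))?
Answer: 5983 - 168*I*√10 ≈ 5983.0 - 531.26*I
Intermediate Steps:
O(u) = 2*u (O(u) = -2*u/(-1) = -2*u*(-1) = -(-2)*u = 2*u)
D(W, z) = 42 - 7*√(z + 2*W)
a = 42 - 7*I*√10 (a = 42 - 7*√(-4 + 2*(-3)) = 42 - 7*√(-4 - 6) = 42 - 7*I*√10 ≈ 42.0 - 22.136*I)
4975 - (-4*a)*6 = 4975 - (-4*(42 - 7*I*√10))*6 = 4975 - (-168 + 28*I*√10)*6 = 4975 - (-1008 + 168*I*√10) = 4975 + (1008 - 168*I*√10) = 5983 - 168*I*√10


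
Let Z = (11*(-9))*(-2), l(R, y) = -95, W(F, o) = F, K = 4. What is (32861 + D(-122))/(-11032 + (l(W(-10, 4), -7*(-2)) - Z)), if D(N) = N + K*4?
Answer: -6551/2265 ≈ -2.8923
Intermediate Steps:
D(N) = 16 + N (D(N) = N + 4*4 = N + 16 = 16 + N)
Z = 198 (Z = -99*(-2) = 198)
(32861 + D(-122))/(-11032 + (l(W(-10, 4), -7*(-2)) - Z)) = (32861 + (16 - 122))/(-11032 + (-95 - 1*198)) = (32861 - 106)/(-11032 + (-95 - 198)) = 32755/(-11032 - 293) = 32755/(-11325) = 32755*(-1/11325) = -6551/2265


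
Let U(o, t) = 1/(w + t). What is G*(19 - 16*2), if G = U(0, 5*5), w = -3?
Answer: -13/22 ≈ -0.59091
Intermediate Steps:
U(o, t) = 1/(-3 + t)
G = 1/22 (G = 1/(-3 + 5*5) = 1/(-3 + 25) = 1/22 ≈ 0.045455)
G*(19 - 16*2) = (19 - 16*2)/22 = (19 - 32)/22 = (1/22)*(-13) = -13/22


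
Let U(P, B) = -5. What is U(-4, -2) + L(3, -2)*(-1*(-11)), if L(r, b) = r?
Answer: 28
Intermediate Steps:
U(-4, -2) + L(3, -2)*(-1*(-11)) = -5 + 3*(-1*(-11)) = -5 + 3*11 = -5 + 33 = 28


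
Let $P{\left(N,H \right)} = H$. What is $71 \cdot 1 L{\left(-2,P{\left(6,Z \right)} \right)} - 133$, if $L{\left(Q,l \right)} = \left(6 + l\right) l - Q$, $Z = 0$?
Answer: $9$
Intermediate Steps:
$L{\left(Q,l \right)} = - Q + l \left(6 + l\right)$ ($L{\left(Q,l \right)} = l \left(6 + l\right) - Q = - Q + l \left(6 + l\right)$)
$71 \cdot 1 L{\left(-2,P{\left(6,Z \right)} \right)} - 133 = 71 \cdot 1 \left(0^{2} - -2 + 6 \cdot 0\right) - 133 = 71 \cdot 1 \left(0 + 2 + 0\right) - 133 = 71 \cdot 1 \cdot 2 - 133 = 71 \cdot 2 - 133 = 142 - 133 = 9$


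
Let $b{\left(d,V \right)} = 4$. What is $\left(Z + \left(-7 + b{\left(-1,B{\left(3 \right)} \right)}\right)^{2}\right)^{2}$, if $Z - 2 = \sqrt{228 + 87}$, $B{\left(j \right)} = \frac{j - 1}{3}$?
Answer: $436 + 66 \sqrt{35} \approx 826.46$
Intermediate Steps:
$B{\left(j \right)} = - \frac{1}{3} + \frac{j}{3}$ ($B{\left(j \right)} = \frac{-1 + j}{3} = - \frac{1}{3} + \frac{j}{3}$)
$Z = 2 + 3 \sqrt{35}$ ($Z = 2 + \sqrt{228 + 87} = 2 + \sqrt{315} = 2 + 3 \sqrt{35} \approx 19.748$)
$\left(Z + \left(-7 + b{\left(-1,B{\left(3 \right)} \right)}\right)^{2}\right)^{2} = \left(\left(2 + 3 \sqrt{35}\right) + \left(-7 + 4\right)^{2}\right)^{2} = \left(\left(2 + 3 \sqrt{35}\right) + \left(-3\right)^{2}\right)^{2} = \left(\left(2 + 3 \sqrt{35}\right) + 9\right)^{2} = \left(11 + 3 \sqrt{35}\right)^{2}$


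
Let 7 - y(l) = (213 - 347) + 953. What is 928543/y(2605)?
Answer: -132649/116 ≈ -1143.5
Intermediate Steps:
y(l) = -812 (y(l) = 7 - ((213 - 347) + 953) = 7 - (-134 + 953) = 7 - 1*819 = 7 - 819 = -812)
928543/y(2605) = 928543/(-812) = 928543*(-1/812) = -132649/116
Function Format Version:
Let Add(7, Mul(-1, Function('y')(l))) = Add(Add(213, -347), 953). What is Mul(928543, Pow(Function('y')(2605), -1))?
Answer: Rational(-132649, 116) ≈ -1143.5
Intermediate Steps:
Function('y')(l) = -812 (Function('y')(l) = Add(7, Mul(-1, Add(Add(213, -347), 953))) = Add(7, Mul(-1, Add(-134, 953))) = Add(7, Mul(-1, 819)) = Add(7, -819) = -812)
Mul(928543, Pow(Function('y')(2605), -1)) = Mul(928543, Pow(-812, -1)) = Mul(928543, Rational(-1, 812)) = Rational(-132649, 116)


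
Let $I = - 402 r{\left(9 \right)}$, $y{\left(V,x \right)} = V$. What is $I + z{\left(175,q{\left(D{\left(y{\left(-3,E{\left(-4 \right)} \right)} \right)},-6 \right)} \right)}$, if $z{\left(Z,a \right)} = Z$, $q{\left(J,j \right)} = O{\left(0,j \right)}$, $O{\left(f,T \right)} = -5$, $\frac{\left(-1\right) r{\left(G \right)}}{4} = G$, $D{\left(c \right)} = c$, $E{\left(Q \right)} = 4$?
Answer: $14647$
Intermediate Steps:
$r{\left(G \right)} = - 4 G$
$q{\left(J,j \right)} = -5$
$I = 14472$ ($I = - 402 \left(\left(-4\right) 9\right) = \left(-402\right) \left(-36\right) = 14472$)
$I + z{\left(175,q{\left(D{\left(y{\left(-3,E{\left(-4 \right)} \right)} \right)},-6 \right)} \right)} = 14472 + 175 = 14647$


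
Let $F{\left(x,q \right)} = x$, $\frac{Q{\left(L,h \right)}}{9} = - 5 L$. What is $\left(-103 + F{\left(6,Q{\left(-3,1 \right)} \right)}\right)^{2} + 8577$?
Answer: $17986$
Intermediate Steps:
$Q{\left(L,h \right)} = - 45 L$ ($Q{\left(L,h \right)} = 9 \left(- 5 L\right) = - 45 L$)
$\left(-103 + F{\left(6,Q{\left(-3,1 \right)} \right)}\right)^{2} + 8577 = \left(-103 + 6\right)^{2} + 8577 = \left(-97\right)^{2} + 8577 = 9409 + 8577 = 17986$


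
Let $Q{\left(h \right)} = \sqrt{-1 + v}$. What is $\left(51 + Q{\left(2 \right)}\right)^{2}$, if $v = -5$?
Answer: $\left(51 + i \sqrt{6}\right)^{2} \approx 2595.0 + 249.85 i$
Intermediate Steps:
$Q{\left(h \right)} = i \sqrt{6}$ ($Q{\left(h \right)} = \sqrt{-1 - 5} = \sqrt{-6} = i \sqrt{6}$)
$\left(51 + Q{\left(2 \right)}\right)^{2} = \left(51 + i \sqrt{6}\right)^{2}$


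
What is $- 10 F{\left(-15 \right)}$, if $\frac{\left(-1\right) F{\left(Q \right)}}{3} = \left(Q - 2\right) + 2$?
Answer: $-450$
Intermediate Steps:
$F{\left(Q \right)} = - 3 Q$ ($F{\left(Q \right)} = - 3 \left(\left(Q - 2\right) + 2\right) = - 3 \left(\left(-2 + Q\right) + 2\right) = - 3 Q$)
$- 10 F{\left(-15 \right)} = - 10 \left(\left(-3\right) \left(-15\right)\right) = \left(-10\right) 45 = -450$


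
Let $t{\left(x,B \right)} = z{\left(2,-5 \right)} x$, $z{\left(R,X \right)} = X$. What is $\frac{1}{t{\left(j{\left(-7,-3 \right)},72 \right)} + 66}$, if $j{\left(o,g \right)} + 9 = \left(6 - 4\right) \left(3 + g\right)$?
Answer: $\frac{1}{111} \approx 0.009009$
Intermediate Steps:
$j{\left(o,g \right)} = -3 + 2 g$ ($j{\left(o,g \right)} = -9 + \left(6 - 4\right) \left(3 + g\right) = -9 + 2 \left(3 + g\right) = -9 + \left(6 + 2 g\right) = -3 + 2 g$)
$t{\left(x,B \right)} = - 5 x$
$\frac{1}{t{\left(j{\left(-7,-3 \right)},72 \right)} + 66} = \frac{1}{- 5 \left(-3 + 2 \left(-3\right)\right) + 66} = \frac{1}{- 5 \left(-3 - 6\right) + 66} = \frac{1}{\left(-5\right) \left(-9\right) + 66} = \frac{1}{45 + 66} = \frac{1}{111}$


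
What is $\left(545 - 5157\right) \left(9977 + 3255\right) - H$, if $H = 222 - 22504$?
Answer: $-61003702$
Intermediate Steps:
$H = -22282$
$\left(545 - 5157\right) \left(9977 + 3255\right) - H = \left(545 - 5157\right) \left(9977 + 3255\right) - -22282 = \left(-4612\right) 13232 + 22282 = -61025984 + 22282 = -61003702$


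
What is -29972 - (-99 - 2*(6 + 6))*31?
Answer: -26159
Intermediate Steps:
-29972 - (-99 - 2*(6 + 6))*31 = -29972 - (-99 - 2*12)*31 = -29972 - (-99 - 24)*31 = -29972 - (-123)*31 = -29972 - 1*(-3813) = -29972 + 3813 = -26159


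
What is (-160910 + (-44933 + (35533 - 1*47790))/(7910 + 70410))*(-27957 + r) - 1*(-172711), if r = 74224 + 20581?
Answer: -10530503638615/979 ≈ -1.0756e+10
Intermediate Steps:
r = 94805
(-160910 + (-44933 + (35533 - 1*47790))/(7910 + 70410))*(-27957 + r) - 1*(-172711) = (-160910 + (-44933 + (35533 - 1*47790))/(7910 + 70410))*(-27957 + 94805) - 1*(-172711) = (-160910 + (-44933 + (35533 - 47790))/78320)*66848 + 172711 = (-160910 + (-44933 - 12257)*(1/78320))*66848 + 172711 = (-160910 - 57190*1/78320)*66848 + 172711 = (-160910 - 5719/7832)*66848 + 172711 = -1260252839/7832*66848 + 172711 = -10530672722684/979 + 172711 = -10530503638615/979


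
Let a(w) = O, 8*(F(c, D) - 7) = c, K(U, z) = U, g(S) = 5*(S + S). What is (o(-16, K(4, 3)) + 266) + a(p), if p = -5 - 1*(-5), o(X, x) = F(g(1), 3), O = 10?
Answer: 1137/4 ≈ 284.25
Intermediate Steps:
g(S) = 10*S (g(S) = 5*(2*S) = 10*S)
F(c, D) = 7 + c/8
o(X, x) = 33/4 (o(X, x) = 7 + (10*1)/8 = 7 + (⅛)*10 = 7 + 5/4 = 33/4)
p = 0 (p = -5 + 5 = 0)
a(w) = 10
(o(-16, K(4, 3)) + 266) + a(p) = (33/4 + 266) + 10 = 1097/4 + 10 = 1137/4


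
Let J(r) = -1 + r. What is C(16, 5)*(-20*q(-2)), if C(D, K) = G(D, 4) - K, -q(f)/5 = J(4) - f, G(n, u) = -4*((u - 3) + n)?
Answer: -36500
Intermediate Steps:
G(n, u) = 12 - 4*n - 4*u (G(n, u) = -4*((-3 + u) + n) = -4*(-3 + n + u) = 12 - 4*n - 4*u)
q(f) = -15 + 5*f (q(f) = -5*((-1 + 4) - f) = -5*(3 - f) = -15 + 5*f)
C(D, K) = -4 - K - 4*D (C(D, K) = (12 - 4*D - 4*4) - K = (12 - 4*D - 16) - K = (-4 - 4*D) - K = -4 - K - 4*D)
C(16, 5)*(-20*q(-2)) = (-4 - 1*5 - 4*16)*(-20*(-15 + 5*(-2))) = (-4 - 5 - 64)*(-20*(-15 - 10)) = -(-1460)*(-25) = -73*500 = -36500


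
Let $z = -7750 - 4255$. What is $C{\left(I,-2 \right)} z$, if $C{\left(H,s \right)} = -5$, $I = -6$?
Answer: $60025$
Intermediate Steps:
$z = -12005$ ($z = -7750 - 4255 = -12005$)
$C{\left(I,-2 \right)} z = \left(-5\right) \left(-12005\right) = 60025$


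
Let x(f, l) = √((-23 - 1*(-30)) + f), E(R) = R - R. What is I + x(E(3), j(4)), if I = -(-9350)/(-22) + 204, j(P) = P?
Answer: -221 + √7 ≈ -218.35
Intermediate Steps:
E(R) = 0
x(f, l) = √(7 + f) (x(f, l) = √((-23 + 30) + f) = √(7 + f))
I = -221 (I = -(-9350)*(-1)/22 + 204 = -170*5/2 + 204 = -425 + 204 = -221)
I + x(E(3), j(4)) = -221 + √(7 + 0) = -221 + √7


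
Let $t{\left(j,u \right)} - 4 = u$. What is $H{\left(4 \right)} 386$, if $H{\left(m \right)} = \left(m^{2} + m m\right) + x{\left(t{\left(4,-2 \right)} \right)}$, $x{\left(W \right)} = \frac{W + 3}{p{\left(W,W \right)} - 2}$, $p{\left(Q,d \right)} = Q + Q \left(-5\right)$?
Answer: $12159$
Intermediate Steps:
$t{\left(j,u \right)} = 4 + u$
$p{\left(Q,d \right)} = - 4 Q$ ($p{\left(Q,d \right)} = Q - 5 Q = - 4 Q$)
$x{\left(W \right)} = \frac{3 + W}{-2 - 4 W}$ ($x{\left(W \right)} = \frac{W + 3}{- 4 W - 2} = \frac{3 + W}{-2 - 4 W}$)
$H{\left(m \right)} = - \frac{1}{2} + 2 m^{2}$ ($H{\left(m \right)} = \left(m^{2} + m m\right) + \frac{-3 - \left(4 - 2\right)}{2 \left(1 + 2 \left(4 - 2\right)\right)} = \left(m^{2} + m^{2}\right) + \frac{-3 - 2}{2 \left(1 + 2 \cdot 2\right)} = 2 m^{2} + \frac{-3 - 2}{2 \left(1 + 4\right)} = 2 m^{2} + \frac{1}{2} \cdot \frac{1}{5} \left(-5\right) = 2 m^{2} - \frac{1}{2} = - \frac{1}{2} + 2 m^{2}$)
$H{\left(4 \right)} 386 = \left(- \frac{1}{2} + 2 \cdot 4^{2}\right) 386 = \left(- \frac{1}{2} + 2 \cdot 16\right) 386 = \left(- \frac{1}{2} + 32\right) 386 = \frac{63}{2} \cdot 386 = 12159$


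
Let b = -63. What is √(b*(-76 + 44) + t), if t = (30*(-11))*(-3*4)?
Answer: 6*√166 ≈ 77.305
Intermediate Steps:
t = 3960 (t = -330*(-12) = 3960)
√(b*(-76 + 44) + t) = √(-63*(-76 + 44) + 3960) = √(-63*(-32) + 3960) = √(2016 + 3960) = √5976 = 6*√166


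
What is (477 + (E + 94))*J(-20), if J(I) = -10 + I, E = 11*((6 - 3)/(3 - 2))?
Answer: -18120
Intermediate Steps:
E = 33 (E = 11*(3/1) = 11*(3*1) = 11*3 = 33)
(477 + (E + 94))*J(-20) = (477 + (33 + 94))*(-10 - 20) = (477 + 127)*(-30) = 604*(-30) = -18120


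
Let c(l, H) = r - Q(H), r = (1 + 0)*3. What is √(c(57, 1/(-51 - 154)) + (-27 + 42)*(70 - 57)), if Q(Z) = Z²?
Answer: √8320949/205 ≈ 14.071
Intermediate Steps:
r = 3 (r = 1*3 = 3)
c(l, H) = 3 - H²
√(c(57, 1/(-51 - 154)) + (-27 + 42)*(70 - 57)) = √((3 - (1/(-51 - 154))²) + (-27 + 42)*(70 - 57)) = √((3 - (1/(-205))²) + 15*13) = √((3 - (-1/205)²) + 195) = √((3 - 1*1/42025) + 195) = √((3 - 1/42025) + 195) = √(126074/42025 + 195) = √(8320949/42025) = √8320949/205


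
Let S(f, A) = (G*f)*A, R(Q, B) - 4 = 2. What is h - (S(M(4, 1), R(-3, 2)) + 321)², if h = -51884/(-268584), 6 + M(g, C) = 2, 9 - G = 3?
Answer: -2103604063/67146 ≈ -31329.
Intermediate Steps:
G = 6 (G = 9 - 1*3 = 9 - 3 = 6)
M(g, C) = -4 (M(g, C) = -6 + 2 = -4)
R(Q, B) = 6 (R(Q, B) = 4 + 2 = 6)
S(f, A) = 6*A*f (S(f, A) = (6*f)*A = 6*A*f)
h = 12971/67146 (h = -51884*(-1/268584) = 12971/67146 ≈ 0.19318)
h - (S(M(4, 1), R(-3, 2)) + 321)² = 12971/67146 - (6*6*(-4) + 321)² = 12971/67146 - (-144 + 321)² = 12971/67146 - 1*177² = 12971/67146 - 1*31329 = 12971/67146 - 31329 = -2103604063/67146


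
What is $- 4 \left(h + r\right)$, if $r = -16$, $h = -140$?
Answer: $624$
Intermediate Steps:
$- 4 \left(h + r\right) = - 4 \left(-140 - 16\right) = - 4 \left(-156\right) = \left(-1\right) \left(-624\right) = 624$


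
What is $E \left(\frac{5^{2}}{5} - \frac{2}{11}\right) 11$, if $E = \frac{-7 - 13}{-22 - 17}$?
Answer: $\frac{1060}{39} \approx 27.179$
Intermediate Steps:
$E = \frac{20}{39}$ ($E = - \frac{20}{-39} = \left(-20\right) \left(- \frac{1}{39}\right) = \frac{20}{39} \approx 0.51282$)
$E \left(\frac{5^{2}}{5} - \frac{2}{11}\right) 11 = \frac{20 \left(\frac{5^{2}}{5} - \frac{2}{11}\right)}{39} \cdot 11 = \frac{20 \left(25 \cdot \frac{1}{5} - \frac{2}{11}\right)}{39} \cdot 11 = \frac{20 \left(5 - \frac{2}{11}\right)}{39} \cdot 11 = \frac{20}{39} \cdot \frac{53}{11} \cdot 11 = \frac{1060}{429} \cdot 11 = \frac{1060}{39}$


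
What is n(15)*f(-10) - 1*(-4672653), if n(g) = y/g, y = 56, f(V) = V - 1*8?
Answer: 23362929/5 ≈ 4.6726e+6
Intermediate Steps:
f(V) = -8 + V (f(V) = V - 8 = -8 + V)
n(g) = 56/g
n(15)*f(-10) - 1*(-4672653) = (56/15)*(-8 - 10) - 1*(-4672653) = (56*(1/15))*(-18) + 4672653 = (56/15)*(-18) + 4672653 = -336/5 + 4672653 = 23362929/5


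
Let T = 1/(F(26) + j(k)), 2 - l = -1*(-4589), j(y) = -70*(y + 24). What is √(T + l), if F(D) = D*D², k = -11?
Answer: I*√1274064718706/16666 ≈ 67.727*I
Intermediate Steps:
j(y) = -1680 - 70*y (j(y) = -70*(24 + y) = -1680 - 70*y)
F(D) = D³
l = -4587 (l = 2 - (-1)*(-4589) = 2 - 1*4589 = 2 - 4589 = -4587)
T = 1/16666 (T = 1/(26³ + (-1680 - 70*(-11))) = 1/(17576 + (-1680 + 770)) = 1/(17576 - 910) = 1/16666 ≈ 6.0002e-5)
√(T + l) = √(1/16666 - 4587) = √(-76446941/16666) = I*√1274064718706/16666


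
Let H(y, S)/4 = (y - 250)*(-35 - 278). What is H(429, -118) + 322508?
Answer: 98400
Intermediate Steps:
H(y, S) = 313000 - 1252*y (H(y, S) = 4*((y - 250)*(-35 - 278)) = 4*((-250 + y)*(-313)) = 4*(78250 - 313*y) = 313000 - 1252*y)
H(429, -118) + 322508 = (313000 - 1252*429) + 322508 = (313000 - 537108) + 322508 = -224108 + 322508 = 98400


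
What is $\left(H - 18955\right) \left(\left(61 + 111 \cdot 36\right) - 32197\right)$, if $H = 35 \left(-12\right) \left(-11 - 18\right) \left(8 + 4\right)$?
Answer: $-3579548700$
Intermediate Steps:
$H = 146160$ ($H = - 420 \left(\left(-29\right) 12\right) = \left(-420\right) \left(-348\right) = 146160$)
$\left(H - 18955\right) \left(\left(61 + 111 \cdot 36\right) - 32197\right) = \left(146160 - 18955\right) \left(\left(61 + 111 \cdot 36\right) - 32197\right) = 127205 \left(\left(61 + 3996\right) - 32197\right) = 127205 \left(4057 - 32197\right) = 127205 \left(-28140\right) = -3579548700$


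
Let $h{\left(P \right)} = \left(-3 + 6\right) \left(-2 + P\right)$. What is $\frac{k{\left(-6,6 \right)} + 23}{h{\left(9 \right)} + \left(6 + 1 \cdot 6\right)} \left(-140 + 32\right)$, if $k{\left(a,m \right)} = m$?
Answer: $- \frac{1044}{11} \approx -94.909$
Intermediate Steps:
$h{\left(P \right)} = -6 + 3 P$ ($h{\left(P \right)} = 3 \left(-2 + P\right) = -6 + 3 P$)
$\frac{k{\left(-6,6 \right)} + 23}{h{\left(9 \right)} + \left(6 + 1 \cdot 6\right)} \left(-140 + 32\right) = \frac{6 + 23}{\left(-6 + 3 \cdot 9\right) + \left(6 + 1 \cdot 6\right)} \left(-140 + 32\right) = \frac{29}{\left(-6 + 27\right) + \left(6 + 6\right)} \left(-108\right) = \frac{29}{21 + 12} \left(-108\right) = \frac{29}{33} \left(-108\right) = - \frac{1044}{11}$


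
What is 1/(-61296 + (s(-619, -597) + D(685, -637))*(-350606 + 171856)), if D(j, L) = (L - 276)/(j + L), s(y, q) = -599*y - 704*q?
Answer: -24/3393605881729 ≈ -7.0721e-12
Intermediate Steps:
s(y, q) = -704*q - 599*y
D(j, L) = (-276 + L)/(L + j)
1/(-61296 + (s(-619, -597) + D(685, -637))*(-350606 + 171856)) = 1/(-61296 + ((-704*(-597) - 599*(-619)) + (-276 - 637)/(-637 + 685))*(-350606 + 171856)) = 1/(-61296 + ((420288 + 370781) - 913/48)*(-178750)) = 1/(-61296 + (791069 + (1/48)*(-913))*(-178750)) = 1/(-61296 + (791069 - 913/48)*(-178750)) = 1/(-61296 + (37970399/48)*(-178750)) = 1/(-61296 - 3393604410625/24) = 1/(-3393605881729/24) = -24/3393605881729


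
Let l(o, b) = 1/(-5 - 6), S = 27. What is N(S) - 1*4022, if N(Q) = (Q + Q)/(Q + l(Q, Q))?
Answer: -594959/148 ≈ -4020.0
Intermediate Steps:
l(o, b) = -1/11 (l(o, b) = 1/(-11) = -1/11)
N(Q) = 2*Q/(-1/11 + Q) (N(Q) = (Q + Q)/(Q - 1/11) = (2*Q)/(-1/11 + Q) = 2*Q/(-1/11 + Q))
N(S) - 1*4022 = 22*27/(-1 + 11*27) - 1*4022 = 22*27/(-1 + 297) - 4022 = 22*27/296 - 4022 = 22*27*(1/296) - 4022 = 297/148 - 4022 = -594959/148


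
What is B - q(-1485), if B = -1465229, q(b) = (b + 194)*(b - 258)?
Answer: -3715442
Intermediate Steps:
q(b) = (-258 + b)*(194 + b) (q(b) = (194 + b)*(-258 + b) = (-258 + b)*(194 + b))
B - q(-1485) = -1465229 - (-50052 + (-1485)**2 - 64*(-1485)) = -1465229 - (-50052 + 2205225 + 95040) = -1465229 - 1*2250213 = -1465229 - 2250213 = -3715442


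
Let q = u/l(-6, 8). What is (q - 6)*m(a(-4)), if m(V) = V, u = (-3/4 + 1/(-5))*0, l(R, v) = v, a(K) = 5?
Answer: -30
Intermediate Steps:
u = 0 (u = (-3*¼ + 1*(-⅕))*0 = (-¾ - ⅕)*0 = -19/20*0 = 0)
q = 0 (q = 0/8 = 0*(⅛) = 0)
(q - 6)*m(a(-4)) = (0 - 6)*5 = -6*5 = -30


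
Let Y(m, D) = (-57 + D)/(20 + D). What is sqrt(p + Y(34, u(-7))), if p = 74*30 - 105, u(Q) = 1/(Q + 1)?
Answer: sqrt(610402)/17 ≈ 45.958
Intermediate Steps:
u(Q) = 1/(1 + Q)
Y(m, D) = (-57 + D)/(20 + D)
p = 2115 (p = 2220 - 105 = 2115)
sqrt(p + Y(34, u(-7))) = sqrt(2115 + (-57 + 1/(1 - 7))/(20 + 1/(1 - 7))) = sqrt(2115 + (-57 + 1/(-6))/(20 + 1/(-6))) = sqrt(2115 + (-57 - 1/6)/(20 - 1/6)) = sqrt(2115 - 343/6/(119/6)) = sqrt(2115 + (6/119)*(-343/6)) = sqrt(2115 - 49/17) = sqrt(35906/17) = sqrt(610402)/17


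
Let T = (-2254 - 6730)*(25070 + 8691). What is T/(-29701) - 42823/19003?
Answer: 823215099507/80629729 ≈ 10210.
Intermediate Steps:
T = -303308824 (T = -8984*33761 = -303308824)
T/(-29701) - 42823/19003 = -303308824/(-29701) - 42823/19003 = -303308824*(-1/29701) - 42823*1/19003 = 43329832/4243 - 42823/19003 = 823215099507/80629729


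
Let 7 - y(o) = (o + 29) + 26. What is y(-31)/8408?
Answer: -17/8408 ≈ -0.0020219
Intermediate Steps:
y(o) = -48 - o (y(o) = 7 - ((o + 29) + 26) = 7 - ((29 + o) + 26) = 7 - (55 + o) = 7 + (-55 - o) = -48 - o)
y(-31)/8408 = (-48 - 1*(-31))/8408 = (-48 + 31)*(1/8408) = -17*1/8408 = -17/8408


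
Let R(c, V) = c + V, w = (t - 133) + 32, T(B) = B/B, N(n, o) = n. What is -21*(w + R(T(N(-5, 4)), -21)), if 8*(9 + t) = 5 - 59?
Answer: 11487/4 ≈ 2871.8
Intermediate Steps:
t = -63/4 (t = -9 + (5 - 59)/8 = -9 + (⅛)*(-54) = -9 - 27/4 = -63/4 ≈ -15.750)
T(B) = 1
w = -467/4 (w = (-63/4 - 133) + 32 = -595/4 + 32 = -467/4 ≈ -116.75)
R(c, V) = V + c
-21*(w + R(T(N(-5, 4)), -21)) = -21*(-467/4 + (-21 + 1)) = -21*(-467/4 - 20) = -21*(-547/4) = 11487/4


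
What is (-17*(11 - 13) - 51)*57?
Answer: -969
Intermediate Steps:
(-17*(11 - 13) - 51)*57 = (-17*(-2) - 51)*57 = (34 - 51)*57 = -17*57 = -969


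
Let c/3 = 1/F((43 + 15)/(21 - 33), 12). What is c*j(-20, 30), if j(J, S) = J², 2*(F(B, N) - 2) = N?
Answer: 150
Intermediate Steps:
F(B, N) = 2 + N/2
c = 3/8 (c = 3/(2 + (½)*12) = 3/(2 + 6) = 3/8 ≈ 0.37500)
c*j(-20, 30) = (3/8)*(-20)² = (3/8)*400 = 150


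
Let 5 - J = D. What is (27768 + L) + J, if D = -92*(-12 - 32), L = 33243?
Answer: 56968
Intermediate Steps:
D = 4048 (D = -92*(-44) = 4048)
J = -4043 (J = 5 - 1*4048 = 5 - 4048 = -4043)
(27768 + L) + J = (27768 + 33243) - 4043 = 61011 - 4043 = 56968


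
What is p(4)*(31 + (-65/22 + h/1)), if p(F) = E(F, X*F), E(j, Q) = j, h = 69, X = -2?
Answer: 4270/11 ≈ 388.18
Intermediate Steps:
p(F) = F
p(4)*(31 + (-65/22 + h/1)) = 4*(31 + (-65/22 + 69/1)) = 4*(31 + (-65*1/22 + 69*1)) = 4*(31 + (-65/22 + 69)) = 4*(31 + 1453/22) = 4*(2135/22) = 4270/11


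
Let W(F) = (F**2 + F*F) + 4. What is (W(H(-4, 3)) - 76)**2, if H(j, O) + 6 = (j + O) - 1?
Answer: 3136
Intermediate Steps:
H(j, O) = -7 + O + j (H(j, O) = -6 + ((j + O) - 1) = -6 + ((O + j) - 1) = -6 + (-1 + O + j) = -7 + O + j)
W(F) = 4 + 2*F**2 (W(F) = (F**2 + F**2) + 4 = 2*F**2 + 4 = 4 + 2*F**2)
(W(H(-4, 3)) - 76)**2 = ((4 + 2*(-7 + 3 - 4)**2) - 76)**2 = ((4 + 2*(-8)**2) - 76)**2 = ((4 + 2*64) - 76)**2 = ((4 + 128) - 76)**2 = (132 - 76)**2 = 56**2 = 3136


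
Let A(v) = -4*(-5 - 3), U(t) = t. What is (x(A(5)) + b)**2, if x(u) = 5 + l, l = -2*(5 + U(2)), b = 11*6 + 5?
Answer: 3844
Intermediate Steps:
b = 71 (b = 66 + 5 = 71)
l = -14 (l = -2*(5 + 2) = -2*7 = -14)
A(v) = 32 (A(v) = -4*(-8) = 32)
x(u) = -9 (x(u) = 5 - 14 = -9)
(x(A(5)) + b)**2 = (-9 + 71)**2 = 62**2 = 3844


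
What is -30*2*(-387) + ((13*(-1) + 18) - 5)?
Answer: 23220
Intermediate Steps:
-30*2*(-387) + ((13*(-1) + 18) - 5) = -60*(-387) + ((-13 + 18) - 5) = 23220 + (5 - 5) = 23220 + 0 = 23220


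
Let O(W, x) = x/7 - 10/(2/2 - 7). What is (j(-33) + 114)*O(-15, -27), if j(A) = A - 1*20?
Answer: -2806/21 ≈ -133.62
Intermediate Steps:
j(A) = -20 + A (j(A) = A - 20 = -20 + A)
O(W, x) = 5/3 + x/7 (O(W, x) = x*(⅐) - 10/(2*(½) - 7) = x/7 - 10/(1 - 7) = x/7 - 10/(-6) = x/7 - 10*(-⅙) = x/7 + 5/3 = 5/3 + x/7)
(j(-33) + 114)*O(-15, -27) = ((-20 - 33) + 114)*(5/3 + (⅐)*(-27)) = (-53 + 114)*(5/3 - 27/7) = 61*(-46/21) = -2806/21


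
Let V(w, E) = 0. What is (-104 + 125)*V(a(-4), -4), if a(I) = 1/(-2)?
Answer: 0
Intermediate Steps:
a(I) = -½
(-104 + 125)*V(a(-4), -4) = (-104 + 125)*0 = 21*0 = 0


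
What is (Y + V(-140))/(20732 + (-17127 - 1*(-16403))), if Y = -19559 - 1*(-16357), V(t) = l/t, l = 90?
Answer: -44837/280112 ≈ -0.16007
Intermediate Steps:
V(t) = 90/t
Y = -3202 (Y = -19559 + 16357 = -3202)
(Y + V(-140))/(20732 + (-17127 - 1*(-16403))) = (-3202 + 90/(-140))/(20732 + (-17127 - 1*(-16403))) = (-3202 + 90*(-1/140))/(20732 + (-17127 + 16403)) = (-3202 - 9/14)/(20732 - 724) = -44837/14/20008 = -44837/14*1/20008 = -44837/280112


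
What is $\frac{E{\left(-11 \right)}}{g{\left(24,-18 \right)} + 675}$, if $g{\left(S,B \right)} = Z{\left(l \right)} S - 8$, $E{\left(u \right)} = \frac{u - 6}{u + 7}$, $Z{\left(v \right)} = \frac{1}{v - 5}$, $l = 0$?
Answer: $\frac{85}{13244} \approx 0.006418$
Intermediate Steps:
$Z{\left(v \right)} = \frac{1}{-5 + v}$
$E{\left(u \right)} = \frac{-6 + u}{7 + u}$
$g{\left(S,B \right)} = -8 - \frac{S}{5}$ ($g{\left(S,B \right)} = \frac{S}{-5 + 0} - 8 = \frac{S}{-5} - 8 = - \frac{S}{5} - 8 = -8 - \frac{S}{5}$)
$\frac{E{\left(-11 \right)}}{g{\left(24,-18 \right)} + 675} = \frac{\frac{1}{7 - 11} \left(-6 - 11\right)}{\left(-8 - \frac{24}{5}\right) + 675} = \frac{\frac{1}{-4} \left(-17\right)}{\left(-8 - \frac{24}{5}\right) + 675} = \frac{\left(- \frac{1}{4}\right) \left(-17\right)}{- \frac{64}{5} + 675} = \frac{1}{\frac{3311}{5}} \cdot \frac{17}{4} = \frac{5}{3311} \cdot \frac{17}{4} = \frac{85}{13244}$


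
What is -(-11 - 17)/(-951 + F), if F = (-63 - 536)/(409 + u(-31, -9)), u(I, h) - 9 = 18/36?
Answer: -23436/797185 ≈ -0.029398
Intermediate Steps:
u(I, h) = 19/2 (u(I, h) = 9 + 18/36 = 9 + 18*(1/36) = 9 + ½ = 19/2)
F = -1198/837 (F = (-63 - 536)/(409 + 19/2) = -599/837/2 = -599*2/837 = -1198/837 ≈ -1.4313)
-(-11 - 17)/(-951 + F) = -(-11 - 17)/(-951 - 1198/837) = -(-28)/(-797185/837) = -(-28)*(-837)/797185 = -1*23436/797185 = -23436/797185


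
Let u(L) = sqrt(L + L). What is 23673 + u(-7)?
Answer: 23673 + I*sqrt(14) ≈ 23673.0 + 3.7417*I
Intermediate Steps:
u(L) = sqrt(2)*sqrt(L) (u(L) = sqrt(2*L) = sqrt(2)*sqrt(L))
23673 + u(-7) = 23673 + sqrt(2)*sqrt(-7) = 23673 + sqrt(2)*(I*sqrt(7)) = 23673 + I*sqrt(14)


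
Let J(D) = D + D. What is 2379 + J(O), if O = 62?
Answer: 2503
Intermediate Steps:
J(D) = 2*D
2379 + J(O) = 2379 + 2*62 = 2379 + 124 = 2503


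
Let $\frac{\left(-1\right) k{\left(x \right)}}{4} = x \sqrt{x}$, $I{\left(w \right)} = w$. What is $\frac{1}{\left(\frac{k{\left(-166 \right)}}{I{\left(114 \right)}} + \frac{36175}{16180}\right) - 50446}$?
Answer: $- \frac{1716225001093044}{86573040897712024873} - \frac{198166375104 i \sqrt{166}}{86573040897712024873} \approx -1.9824 \cdot 10^{-5} - 2.9492 \cdot 10^{-8} i$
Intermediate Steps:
$k{\left(x \right)} = - 4 x^{\frac{3}{2}}$ ($k{\left(x \right)} = - 4 x \sqrt{x} = - 4 x^{\frac{3}{2}}$)
$\frac{1}{\left(\frac{k{\left(-166 \right)}}{I{\left(114 \right)}} + \frac{36175}{16180}\right) - 50446} = \frac{1}{\left(\frac{\left(-4\right) \left(-166\right)^{\frac{3}{2}}}{114} + \frac{36175}{16180}\right) - 50446} = \frac{1}{\left(- 4 \left(- 166 i \sqrt{166}\right) \frac{1}{114} + 36175 \cdot \frac{1}{16180}\right) - 50446} = \frac{1}{\left(664 i \sqrt{166} \cdot \frac{1}{114} + \frac{7235}{3236}\right) - 50446} = \frac{1}{\left(\frac{332 i \sqrt{166}}{57} + \frac{7235}{3236}\right) - 50446} = \frac{1}{\left(\frac{7235}{3236} + \frac{332 i \sqrt{166}}{57}\right) - 50446} = \frac{1}{- \frac{163236021}{3236} + \frac{332 i \sqrt{166}}{57}}$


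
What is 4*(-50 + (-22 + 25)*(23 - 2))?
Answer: 52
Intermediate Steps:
4*(-50 + (-22 + 25)*(23 - 2)) = 4*(-50 + 3*21) = 4*(-50 + 63) = 4*13 = 52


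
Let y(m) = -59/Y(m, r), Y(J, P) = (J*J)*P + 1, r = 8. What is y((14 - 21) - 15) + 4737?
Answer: 18346342/3873 ≈ 4737.0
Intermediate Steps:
Y(J, P) = 1 + P*J² (Y(J, P) = J²*P + 1 = P*J² + 1 = 1 + P*J²)
y(m) = -59/(1 + 8*m²)
y((14 - 21) - 15) + 4737 = -59/(1 + 8*((14 - 21) - 15)²) + 4737 = -59/(1 + 8*(-7 - 15)²) + 4737 = -59/(1 + 8*(-22)²) + 4737 = -59/(1 + 8*484) + 4737 = -59/(1 + 3872) + 4737 = -59/3873 + 4737 = 18346342/3873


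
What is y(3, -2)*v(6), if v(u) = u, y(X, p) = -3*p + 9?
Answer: 90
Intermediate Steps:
y(X, p) = 9 - 3*p
y(3, -2)*v(6) = (9 - 3*(-2))*6 = (9 + 6)*6 = 15*6 = 90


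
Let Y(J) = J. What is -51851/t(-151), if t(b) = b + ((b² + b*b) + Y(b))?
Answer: -51851/45300 ≈ -1.1446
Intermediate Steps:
t(b) = 2*b + 2*b² (t(b) = b + ((b² + b*b) + b) = b + ((b² + b²) + b) = b + (2*b² + b) = b + (b + 2*b²) = 2*b + 2*b²)
-51851/t(-151) = -51851*(-1/(302*(1 - 151))) = -51851/(2*(-151)*(-150)) = -51851/45300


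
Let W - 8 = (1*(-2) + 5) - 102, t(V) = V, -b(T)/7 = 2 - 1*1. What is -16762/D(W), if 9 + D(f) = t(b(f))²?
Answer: -8381/20 ≈ -419.05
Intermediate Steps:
b(T) = -7 (b(T) = -7*(2 - 1*1) = -7*(2 - 1) = -7*1 = -7)
W = -91 (W = 8 + ((1*(-2) + 5) - 102) = 8 + ((-2 + 5) - 102) = 8 + (3 - 102) = 8 - 99 = -91)
D(f) = 40 (D(f) = -9 + (-7)² = -9 + 49 = 40)
-16762/D(W) = -16762/40 = -16762*1/40 = -8381/20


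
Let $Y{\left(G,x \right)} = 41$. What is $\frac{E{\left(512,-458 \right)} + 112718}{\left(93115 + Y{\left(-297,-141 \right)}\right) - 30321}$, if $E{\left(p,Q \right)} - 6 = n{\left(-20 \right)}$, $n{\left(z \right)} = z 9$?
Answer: $\frac{112544}{62835} \approx 1.7911$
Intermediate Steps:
$n{\left(z \right)} = 9 z$
$E{\left(p,Q \right)} = -174$ ($E{\left(p,Q \right)} = 6 + 9 \left(-20\right) = 6 - 180 = -174$)
$\frac{E{\left(512,-458 \right)} + 112718}{\left(93115 + Y{\left(-297,-141 \right)}\right) - 30321} = \frac{-174 + 112718}{\left(93115 + 41\right) - 30321} = \frac{112544}{93156 - 30321} = \frac{112544}{62835}$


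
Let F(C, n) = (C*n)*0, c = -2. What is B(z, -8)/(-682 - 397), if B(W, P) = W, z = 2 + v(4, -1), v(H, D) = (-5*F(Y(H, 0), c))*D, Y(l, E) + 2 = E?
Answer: -2/1079 ≈ -0.0018536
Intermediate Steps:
Y(l, E) = -2 + E
F(C, n) = 0
v(H, D) = 0 (v(H, D) = (-5*0)*D = 0*D = 0)
z = 2 (z = 2 + 0 = 2)
B(z, -8)/(-682 - 397) = 2/(-682 - 397) = 2/(-1079) = -1/1079*2 = -2/1079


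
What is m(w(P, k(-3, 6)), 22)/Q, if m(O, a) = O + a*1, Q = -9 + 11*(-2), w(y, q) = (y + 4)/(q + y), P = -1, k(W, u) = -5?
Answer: -43/62 ≈ -0.69355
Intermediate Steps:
w(y, q) = (4 + y)/(q + y)
Q = -31 (Q = -9 - 22 = -31)
m(O, a) = O + a
m(w(P, k(-3, 6)), 22)/Q = ((4 - 1)/(-5 - 1) + 22)/(-31) = (3/(-6) + 22)*(-1/31) = (-1/6*3 + 22)*(-1/31) = (-1/2 + 22)*(-1/31) = (43/2)*(-1/31) = -43/62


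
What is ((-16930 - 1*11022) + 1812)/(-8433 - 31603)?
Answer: 6535/10009 ≈ 0.65291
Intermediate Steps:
((-16930 - 1*11022) + 1812)/(-8433 - 31603) = ((-16930 - 11022) + 1812)/(-40036) = (-27952 + 1812)*(-1/40036) = -26140*(-1/40036) = 6535/10009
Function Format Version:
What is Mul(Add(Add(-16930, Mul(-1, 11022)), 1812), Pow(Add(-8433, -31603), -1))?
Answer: Rational(6535, 10009) ≈ 0.65291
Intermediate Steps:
Mul(Add(Add(-16930, Mul(-1, 11022)), 1812), Pow(Add(-8433, -31603), -1)) = Mul(Add(Add(-16930, -11022), 1812), Pow(-40036, -1)) = Mul(Add(-27952, 1812), Rational(-1, 40036)) = Mul(-26140, Rational(-1, 40036)) = Rational(6535, 10009)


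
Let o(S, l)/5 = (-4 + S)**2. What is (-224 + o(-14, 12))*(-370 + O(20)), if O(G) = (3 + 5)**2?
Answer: -427176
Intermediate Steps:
o(S, l) = 5*(-4 + S)**2
O(G) = 64 (O(G) = 8**2 = 64)
(-224 + o(-14, 12))*(-370 + O(20)) = (-224 + 5*(-4 - 14)**2)*(-370 + 64) = (-224 + 5*(-18)**2)*(-306) = (-224 + 5*324)*(-306) = (-224 + 1620)*(-306) = 1396*(-306) = -427176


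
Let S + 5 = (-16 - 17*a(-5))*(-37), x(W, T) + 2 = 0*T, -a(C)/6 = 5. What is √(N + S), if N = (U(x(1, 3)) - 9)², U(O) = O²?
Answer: I*√18258 ≈ 135.12*I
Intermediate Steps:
a(C) = -30 (a(C) = -6*5 = -30)
x(W, T) = -2 (x(W, T) = -2 + 0*T = -2 + 0 = -2)
S = -18283 (S = -5 + (-16 - 17*(-30))*(-37) = -5 + (-16 + 510)*(-37) = -5 + 494*(-37) = -5 - 18278 = -18283)
N = 25 (N = ((-2)² - 9)² = (4 - 9)² = (-5)² = 25)
√(N + S) = √(25 - 18283) = √(-18258) = I*√18258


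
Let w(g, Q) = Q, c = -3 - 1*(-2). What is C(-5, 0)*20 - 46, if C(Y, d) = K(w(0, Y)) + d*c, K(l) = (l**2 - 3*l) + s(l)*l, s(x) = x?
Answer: 1254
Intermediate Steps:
c = -1 (c = -3 + 2 = -1)
K(l) = -3*l + 2*l**2 (K(l) = (l**2 - 3*l) + l*l = (l**2 - 3*l) + l**2 = -3*l + 2*l**2)
C(Y, d) = -d + Y*(-3 + 2*Y) (C(Y, d) = Y*(-3 + 2*Y) + d*(-1) = Y*(-3 + 2*Y) - d = -d + Y*(-3 + 2*Y))
C(-5, 0)*20 - 46 = (-1*0 - 5*(-3 + 2*(-5)))*20 - 46 = (0 - 5*(-3 - 10))*20 - 46 = (0 - 5*(-13))*20 - 46 = (0 + 65)*20 - 46 = 65*20 - 46 = 1300 - 46 = 1254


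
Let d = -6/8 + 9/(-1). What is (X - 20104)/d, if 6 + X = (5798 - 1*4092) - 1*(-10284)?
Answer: 32480/39 ≈ 832.82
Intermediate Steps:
d = -39/4 (d = -6*⅛ + 9*(-1) = -¾ - 9 = -39/4 ≈ -9.7500)
X = 11984 (X = -6 + ((5798 - 1*4092) - 1*(-10284)) = -6 + ((5798 - 4092) + 10284) = -6 + (1706 + 10284) = -6 + 11990 = 11984)
(X - 20104)/d = (11984 - 20104)/(-39/4) = -8120*(-4/39) = 32480/39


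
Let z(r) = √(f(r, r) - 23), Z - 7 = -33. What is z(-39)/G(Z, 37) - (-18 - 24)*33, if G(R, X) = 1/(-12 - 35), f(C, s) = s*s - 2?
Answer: 1386 - 94*√374 ≈ -431.87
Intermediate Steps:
Z = -26 (Z = 7 - 33 = -26)
f(C, s) = -2 + s² (f(C, s) = s² - 2 = -2 + s²)
z(r) = √(-25 + r²) (z(r) = √((-2 + r²) - 23) = √(-25 + r²))
G(R, X) = -1/47 (G(R, X) = 1/(-47) = -1/47)
z(-39)/G(Z, 37) - (-18 - 24)*33 = √(-25 + (-39)²)/(-1/47) - (-18 - 24)*33 = √(-25 + 1521)*(-47) - (-42)*33 = √1496*(-47) - 1*(-1386) = (2*√374)*(-47) + 1386 = -94*√374 + 1386 = 1386 - 94*√374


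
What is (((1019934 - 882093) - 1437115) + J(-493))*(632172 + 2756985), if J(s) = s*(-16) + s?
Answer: -4378380756003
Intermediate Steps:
J(s) = -15*s (J(s) = -16*s + s = -15*s)
(((1019934 - 882093) - 1437115) + J(-493))*(632172 + 2756985) = (((1019934 - 882093) - 1437115) - 15*(-493))*(632172 + 2756985) = ((137841 - 1437115) + 7395)*3389157 = (-1299274 + 7395)*3389157 = -1291879*3389157 = -4378380756003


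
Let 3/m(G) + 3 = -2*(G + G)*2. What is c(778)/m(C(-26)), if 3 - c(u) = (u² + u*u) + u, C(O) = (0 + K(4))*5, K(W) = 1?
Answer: 17362583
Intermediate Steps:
C(O) = 5 (C(O) = (0 + 1)*5 = 1*5 = 5)
m(G) = 3/(-3 - 8*G) (m(G) = 3/(-3 - 2*(G + G)*2) = 3/(-3 - 2*2*G*2) = 3/(-3 - 8*G))
c(u) = 3 - u - 2*u² (c(u) = 3 - ((u² + u*u) + u) = 3 - ((u² + u²) + u) = 3 - (2*u² + u) = 3 - (u + 2*u²) = 3 + (-u - 2*u²) = 3 - u - 2*u²)
c(778)/m(C(-26)) = (3 - 1*778 - 2*778²)/((-3/(3 + 8*5))) = (3 - 778 - 2*605284)/((-3/(3 + 40))) = (3 - 778 - 1210568)/((-3/43)) = -1211343/((-3*1/43)) = -1211343/(-3/43) = -1211343*(-43/3) = 17362583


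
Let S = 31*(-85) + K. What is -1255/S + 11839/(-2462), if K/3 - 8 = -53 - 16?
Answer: -7568123/1734479 ≈ -4.3633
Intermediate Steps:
K = -183 (K = 24 + 3*(-53 - 16) = 24 + 3*(-69) = 24 - 207 = -183)
S = -2818 (S = 31*(-85) - 183 = -2635 - 183 = -2818)
-1255/S + 11839/(-2462) = -1255/(-2818) + 11839/(-2462) = -1255*(-1/2818) + 11839*(-1/2462) = 1255/2818 - 11839/2462 = -7568123/1734479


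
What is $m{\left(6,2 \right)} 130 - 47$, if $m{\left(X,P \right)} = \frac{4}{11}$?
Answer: $\frac{3}{11} \approx 0.27273$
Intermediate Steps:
$m{\left(X,P \right)} = \frac{4}{11}$ ($m{\left(X,P \right)} = 4 \cdot \frac{1}{11} = \frac{4}{11}$)
$m{\left(6,2 \right)} 130 - 47 = \frac{4}{11} \cdot 130 - 47 = \frac{520}{11} - 47 = \frac{3}{11}$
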